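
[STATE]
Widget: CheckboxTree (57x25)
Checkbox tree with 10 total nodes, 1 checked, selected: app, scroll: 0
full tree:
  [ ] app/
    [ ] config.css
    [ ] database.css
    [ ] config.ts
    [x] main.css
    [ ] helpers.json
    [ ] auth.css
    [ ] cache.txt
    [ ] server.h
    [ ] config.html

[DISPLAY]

>[-] app/                                                
   [ ] config.css                                        
   [ ] database.css                                      
   [ ] config.ts                                         
   [x] main.css                                          
   [ ] helpers.json                                      
   [ ] auth.css                                          
   [ ] cache.txt                                         
   [ ] server.h                                          
   [ ] config.html                                       
                                                         
                                                         
                                                         
                                                         
                                                         
                                                         
                                                         
                                                         
                                                         
                                                         
                                                         
                                                         
                                                         
                                                         
                                                         


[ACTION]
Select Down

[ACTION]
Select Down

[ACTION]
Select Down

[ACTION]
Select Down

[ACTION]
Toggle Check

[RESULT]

 [ ] app/                                                
   [ ] config.css                                        
   [ ] database.css                                      
   [ ] config.ts                                         
>  [ ] main.css                                          
   [ ] helpers.json                                      
   [ ] auth.css                                          
   [ ] cache.txt                                         
   [ ] server.h                                          
   [ ] config.html                                       
                                                         
                                                         
                                                         
                                                         
                                                         
                                                         
                                                         
                                                         
                                                         
                                                         
                                                         
                                                         
                                                         
                                                         
                                                         


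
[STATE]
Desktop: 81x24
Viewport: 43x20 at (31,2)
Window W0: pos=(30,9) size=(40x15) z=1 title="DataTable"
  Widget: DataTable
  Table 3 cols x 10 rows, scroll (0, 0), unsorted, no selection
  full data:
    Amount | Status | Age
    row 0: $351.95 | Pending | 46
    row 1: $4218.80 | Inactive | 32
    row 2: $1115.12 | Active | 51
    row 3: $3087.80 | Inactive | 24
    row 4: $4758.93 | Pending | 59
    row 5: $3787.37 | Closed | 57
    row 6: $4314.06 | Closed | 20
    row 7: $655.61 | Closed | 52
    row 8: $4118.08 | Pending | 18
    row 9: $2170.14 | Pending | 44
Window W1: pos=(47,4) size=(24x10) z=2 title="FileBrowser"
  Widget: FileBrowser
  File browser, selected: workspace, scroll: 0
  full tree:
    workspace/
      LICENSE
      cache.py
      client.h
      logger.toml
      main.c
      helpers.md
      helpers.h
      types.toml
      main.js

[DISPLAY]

                                           
                                           
                ┏━━━━━━━━━━━━━━━━━━━━━━┓   
                ┃ FileBrowser          ┃   
                ┠──────────────────────┨   
                ┃> [-] workspace/      ┃   
                ┃    LICENSE           ┃   
━━━━━━━━━━━━━━━━┃    cache.py          ┃   
 DataTable      ┃    client.h          ┃   
────────────────┃    logger.toml       ┃   
Amount  │Status ┃    main.c            ┃   
────────┼───────┗━━━━━━━━━━━━━━━━━━━━━━┛   
$351.95 │Pending │46                  ┃    
$4218.80│Inactive│32                  ┃    
$1115.12│Active  │51                  ┃    
$3087.80│Inactive│24                  ┃    
$4758.93│Pending │59                  ┃    
$3787.37│Closed  │57                  ┃    
$4314.06│Closed  │20                  ┃    
$655.61 │Closed  │52                  ┃    


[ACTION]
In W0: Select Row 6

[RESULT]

                                           
                                           
                ┏━━━━━━━━━━━━━━━━━━━━━━┓   
                ┃ FileBrowser          ┃   
                ┠──────────────────────┨   
                ┃> [-] workspace/      ┃   
                ┃    LICENSE           ┃   
━━━━━━━━━━━━━━━━┃    cache.py          ┃   
 DataTable      ┃    client.h          ┃   
────────────────┃    logger.toml       ┃   
Amount  │Status ┃    main.c            ┃   
────────┼───────┗━━━━━━━━━━━━━━━━━━━━━━┛   
$351.95 │Pending │46                  ┃    
$4218.80│Inactive│32                  ┃    
$1115.12│Active  │51                  ┃    
$3087.80│Inactive│24                  ┃    
$4758.93│Pending │59                  ┃    
$3787.37│Closed  │57                  ┃    
>4314.06│Closed  │20                  ┃    
$655.61 │Closed  │52                  ┃    


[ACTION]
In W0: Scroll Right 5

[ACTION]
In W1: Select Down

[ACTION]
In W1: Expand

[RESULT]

                                           
                                           
                ┏━━━━━━━━━━━━━━━━━━━━━━┓   
                ┃ FileBrowser          ┃   
                ┠──────────────────────┨   
                ┃  [-] workspace/      ┃   
                ┃  > LICENSE           ┃   
━━━━━━━━━━━━━━━━┃    cache.py          ┃   
 DataTable      ┃    client.h          ┃   
────────────────┃    logger.toml       ┃   
Amount  │Status ┃    main.c            ┃   
────────┼───────┗━━━━━━━━━━━━━━━━━━━━━━┛   
$351.95 │Pending │46                  ┃    
$4218.80│Inactive│32                  ┃    
$1115.12│Active  │51                  ┃    
$3087.80│Inactive│24                  ┃    
$4758.93│Pending │59                  ┃    
$3787.37│Closed  │57                  ┃    
>4314.06│Closed  │20                  ┃    
$655.61 │Closed  │52                  ┃    


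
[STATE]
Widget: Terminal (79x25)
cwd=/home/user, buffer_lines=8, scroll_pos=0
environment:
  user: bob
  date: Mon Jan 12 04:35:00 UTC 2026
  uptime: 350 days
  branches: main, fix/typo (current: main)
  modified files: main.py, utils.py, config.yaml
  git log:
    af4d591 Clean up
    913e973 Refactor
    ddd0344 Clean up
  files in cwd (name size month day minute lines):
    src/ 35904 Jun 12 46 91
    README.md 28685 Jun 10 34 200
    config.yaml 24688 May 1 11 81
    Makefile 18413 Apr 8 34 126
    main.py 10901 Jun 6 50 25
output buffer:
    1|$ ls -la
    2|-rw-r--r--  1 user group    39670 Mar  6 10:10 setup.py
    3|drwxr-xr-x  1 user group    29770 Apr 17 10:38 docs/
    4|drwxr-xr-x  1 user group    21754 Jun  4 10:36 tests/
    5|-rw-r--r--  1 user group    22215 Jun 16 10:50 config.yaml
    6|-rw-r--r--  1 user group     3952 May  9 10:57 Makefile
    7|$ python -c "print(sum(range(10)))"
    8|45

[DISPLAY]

$ ls -la                                                                       
-rw-r--r--  1 user group    39670 Mar  6 10:10 setup.py                        
drwxr-xr-x  1 user group    29770 Apr 17 10:38 docs/                           
drwxr-xr-x  1 user group    21754 Jun  4 10:36 tests/                          
-rw-r--r--  1 user group    22215 Jun 16 10:50 config.yaml                     
-rw-r--r--  1 user group     3952 May  9 10:57 Makefile                        
$ python -c "print(sum(range(10)))"                                            
45                                                                             
$ █                                                                            
                                                                               
                                                                               
                                                                               
                                                                               
                                                                               
                                                                               
                                                                               
                                                                               
                                                                               
                                                                               
                                                                               
                                                                               
                                                                               
                                                                               
                                                                               
                                                                               


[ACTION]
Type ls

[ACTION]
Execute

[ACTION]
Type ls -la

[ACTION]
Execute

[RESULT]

$ ls -la                                                                       
-rw-r--r--  1 user group    39670 Mar  6 10:10 setup.py                        
drwxr-xr-x  1 user group    29770 Apr 17 10:38 docs/                           
drwxr-xr-x  1 user group    21754 Jun  4 10:36 tests/                          
-rw-r--r--  1 user group    22215 Jun 16 10:50 config.yaml                     
-rw-r--r--  1 user group     3952 May  9 10:57 Makefile                        
$ python -c "print(sum(range(10)))"                                            
45                                                                             
$ ls                                                                           
src/  README.md  config.yaml  Makefile  main.py                                
$ ls -la                                                                       
drwxr-xr-x  1 bob group    35904 Jun 12 10:46 src/                             
-rw-r--r--  1 bob group    28685 Jun 10 10:34 README.md                        
-rw-r--r--  1 bob group    24688 May  1 10:11 config.yaml                      
-rw-r--r--  1 bob group    18413 Apr  8 10:34 Makefile                         
-rw-r--r--  1 bob group    10901 Jun  6 10:50 main.py                          
$ █                                                                            
                                                                               
                                                                               
                                                                               
                                                                               
                                                                               
                                                                               
                                                                               
                                                                               


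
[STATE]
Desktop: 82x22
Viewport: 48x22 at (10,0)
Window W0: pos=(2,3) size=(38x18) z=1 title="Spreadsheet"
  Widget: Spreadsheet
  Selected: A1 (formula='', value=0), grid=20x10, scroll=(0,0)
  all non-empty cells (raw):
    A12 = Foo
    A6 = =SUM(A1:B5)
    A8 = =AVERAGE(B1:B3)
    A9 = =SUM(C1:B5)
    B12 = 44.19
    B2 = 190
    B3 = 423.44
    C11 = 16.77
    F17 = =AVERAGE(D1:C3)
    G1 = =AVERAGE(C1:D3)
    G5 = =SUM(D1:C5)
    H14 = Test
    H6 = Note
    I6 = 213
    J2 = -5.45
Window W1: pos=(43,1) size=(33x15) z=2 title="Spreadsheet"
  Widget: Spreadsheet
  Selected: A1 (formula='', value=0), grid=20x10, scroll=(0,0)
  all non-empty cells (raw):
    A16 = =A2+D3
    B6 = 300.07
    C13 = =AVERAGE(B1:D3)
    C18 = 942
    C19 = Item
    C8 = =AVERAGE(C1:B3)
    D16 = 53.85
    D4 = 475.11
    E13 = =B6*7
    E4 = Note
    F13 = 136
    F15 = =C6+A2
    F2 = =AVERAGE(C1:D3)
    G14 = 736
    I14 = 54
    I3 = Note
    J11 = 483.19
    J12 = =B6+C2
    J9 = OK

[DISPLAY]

                                                
                                 ┏━━━━━━━━━━━━━━
                                 ┃ Spreadsheet  
━━━━━━━━━━━━━━━━━━━━━━━━━━━━━┓   ┠──────────────
sheet                        ┃   ┃A1:           
─────────────────────────────┨   ┃       A      
                             ┃   ┃--------------
A       B       C       D    ┃   ┃  1      [0]  
-----------------------------┃   ┃  2        0  
  [0]       0       0       0┃   ┃  3        0  
    0     190       0       0┃   ┃  4        0  
    0  423.44       0       0┃   ┃  5        0  
    0       0       0       0┃   ┃  6        0  
    0       0       0       0┃   ┃  7        0  
13.44       0       0       0┃   ┃  8        0  
    0       0       0       0┃   ┗━━━━━━━━━━━━━━
04.48       0       0       0┃                  
13.44       0       0       0┃                  
    0       0       0       0┃                  
    0       0   16.77       0┃                  
━━━━━━━━━━━━━━━━━━━━━━━━━━━━━┛                  
                                                


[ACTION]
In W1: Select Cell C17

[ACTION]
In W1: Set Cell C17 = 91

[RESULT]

                                                
                                 ┏━━━━━━━━━━━━━━
                                 ┃ Spreadsheet  
━━━━━━━━━━━━━━━━━━━━━━━━━━━━━┓   ┠──────────────
sheet                        ┃   ┃C17: 91       
─────────────────────────────┨   ┃       A      
                             ┃   ┃--------------
A       B       C       D    ┃   ┃  1        0  
-----------------------------┃   ┃  2        0  
  [0]       0       0       0┃   ┃  3        0  
    0     190       0       0┃   ┃  4        0  
    0  423.44       0       0┃   ┃  5        0  
    0       0       0       0┃   ┃  6        0  
    0       0       0       0┃   ┃  7        0  
13.44       0       0       0┃   ┃  8        0  
    0       0       0       0┃   ┗━━━━━━━━━━━━━━
04.48       0       0       0┃                  
13.44       0       0       0┃                  
    0       0       0       0┃                  
    0       0   16.77       0┃                  
━━━━━━━━━━━━━━━━━━━━━━━━━━━━━┛                  
                                                


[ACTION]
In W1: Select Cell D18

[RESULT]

                                                
                                 ┏━━━━━━━━━━━━━━
                                 ┃ Spreadsheet  
━━━━━━━━━━━━━━━━━━━━━━━━━━━━━┓   ┠──────────────
sheet                        ┃   ┃D18:          
─────────────────────────────┨   ┃       A      
                             ┃   ┃--------------
A       B       C       D    ┃   ┃  1        0  
-----------------------------┃   ┃  2        0  
  [0]       0       0       0┃   ┃  3        0  
    0     190       0       0┃   ┃  4        0  
    0  423.44       0       0┃   ┃  5        0  
    0       0       0       0┃   ┃  6        0  
    0       0       0       0┃   ┃  7        0  
13.44       0       0       0┃   ┃  8        0  
    0       0       0       0┃   ┗━━━━━━━━━━━━━━
04.48       0       0       0┃                  
13.44       0       0       0┃                  
    0       0       0       0┃                  
    0       0   16.77       0┃                  
━━━━━━━━━━━━━━━━━━━━━━━━━━━━━┛                  
                                                


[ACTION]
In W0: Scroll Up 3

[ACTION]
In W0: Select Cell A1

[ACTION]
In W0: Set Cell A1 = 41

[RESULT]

                                                
                                 ┏━━━━━━━━━━━━━━
                                 ┃ Spreadsheet  
━━━━━━━━━━━━━━━━━━━━━━━━━━━━━┓   ┠──────────────
sheet                        ┃   ┃D18:          
─────────────────────────────┨   ┃       A      
                             ┃   ┃--------------
A       B       C       D    ┃   ┃  1        0  
-----------------------------┃   ┃  2        0  
 [41]       0       0       0┃   ┃  3        0  
    0     190       0       0┃   ┃  4        0  
    0  423.44       0       0┃   ┃  5        0  
    0       0       0       0┃   ┃  6        0  
    0       0       0       0┃   ┃  7        0  
54.44       0       0       0┃   ┃  8        0  
    0       0       0       0┃   ┗━━━━━━━━━━━━━━
04.48       0       0       0┃                  
13.44       0       0       0┃                  
    0       0       0       0┃                  
    0       0   16.77       0┃                  
━━━━━━━━━━━━━━━━━━━━━━━━━━━━━┛                  
                                                


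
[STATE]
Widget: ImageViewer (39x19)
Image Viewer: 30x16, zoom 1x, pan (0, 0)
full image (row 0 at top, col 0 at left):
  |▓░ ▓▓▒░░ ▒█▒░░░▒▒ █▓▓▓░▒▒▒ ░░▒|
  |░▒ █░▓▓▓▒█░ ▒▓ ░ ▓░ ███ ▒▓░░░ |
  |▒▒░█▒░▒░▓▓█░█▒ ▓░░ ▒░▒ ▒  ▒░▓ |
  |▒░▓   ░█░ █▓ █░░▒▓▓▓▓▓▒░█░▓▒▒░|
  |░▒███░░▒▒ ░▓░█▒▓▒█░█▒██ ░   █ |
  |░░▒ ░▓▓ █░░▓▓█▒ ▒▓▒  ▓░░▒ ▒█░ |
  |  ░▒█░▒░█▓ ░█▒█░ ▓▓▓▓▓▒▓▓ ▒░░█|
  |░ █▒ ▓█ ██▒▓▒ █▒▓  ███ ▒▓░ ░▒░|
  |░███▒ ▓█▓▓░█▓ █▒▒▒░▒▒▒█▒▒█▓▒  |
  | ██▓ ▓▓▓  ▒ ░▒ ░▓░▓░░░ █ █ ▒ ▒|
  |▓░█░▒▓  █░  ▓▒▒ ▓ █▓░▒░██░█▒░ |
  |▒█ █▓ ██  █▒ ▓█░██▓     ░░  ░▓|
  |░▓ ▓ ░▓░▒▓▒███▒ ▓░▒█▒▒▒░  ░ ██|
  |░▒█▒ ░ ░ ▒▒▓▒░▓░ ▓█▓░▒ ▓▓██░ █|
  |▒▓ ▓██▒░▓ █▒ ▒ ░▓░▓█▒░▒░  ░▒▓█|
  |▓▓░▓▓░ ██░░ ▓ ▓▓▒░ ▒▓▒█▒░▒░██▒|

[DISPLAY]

▓░ ▓▓▒░░ ▒█▒░░░▒▒ █▓▓▓░▒▒▒ ░░▒         
░▒ █░▓▓▓▒█░ ▒▓ ░ ▓░ ███ ▒▓░░░          
▒▒░█▒░▒░▓▓█░█▒ ▓░░ ▒░▒ ▒  ▒░▓          
▒░▓   ░█░ █▓ █░░▒▓▓▓▓▓▒░█░▓▒▒░         
░▒███░░▒▒ ░▓░█▒▓▒█░█▒██ ░   █          
░░▒ ░▓▓ █░░▓▓█▒ ▒▓▒  ▓░░▒ ▒█░          
  ░▒█░▒░█▓ ░█▒█░ ▓▓▓▓▓▒▓▓ ▒░░█         
░ █▒ ▓█ ██▒▓▒ █▒▓  ███ ▒▓░ ░▒░         
░███▒ ▓█▓▓░█▓ █▒▒▒░▒▒▒█▒▒█▓▒           
 ██▓ ▓▓▓  ▒ ░▒ ░▓░▓░░░ █ █ ▒ ▒         
▓░█░▒▓  █░  ▓▒▒ ▓ █▓░▒░██░█▒░          
▒█ █▓ ██  █▒ ▓█░██▓     ░░  ░▓         
░▓ ▓ ░▓░▒▓▒███▒ ▓░▒█▒▒▒░  ░ ██         
░▒█▒ ░ ░ ▒▒▓▒░▓░ ▓█▓░▒ ▓▓██░ █         
▒▓ ▓██▒░▓ █▒ ▒ ░▓░▓█▒░▒░  ░▒▓█         
▓▓░▓▓░ ██░░ ▓ ▓▓▒░ ▒▓▒█▒░▒░██▒         
                                       
                                       
                                       


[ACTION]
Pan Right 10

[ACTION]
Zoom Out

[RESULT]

█▒░░░▒▒ █▓▓▓░▒▒▒ ░░▒                   
░ ▒▓ ░ ▓░ ███ ▒▓░░░                    
█░█▒ ▓░░ ▒░▒ ▒  ▒░▓                    
█▓ █░░▒▓▓▓▓▓▒░█░▓▒▒░                   
░▓░█▒▓▒█░█▒██ ░   █                    
░▓▓█▒ ▒▓▒  ▓░░▒ ▒█░                    
 ░█▒█░ ▓▓▓▓▓▒▓▓ ▒░░█                   
▒▓▒ █▒▓  ███ ▒▓░ ░▒░                   
░█▓ █▒▒▒░▒▒▒█▒▒█▓▒                     
▒ ░▒ ░▓░▓░░░ █ █ ▒ ▒                   
  ▓▒▒ ▓ █▓░▒░██░█▒░                    
█▒ ▓█░██▓     ░░  ░▓                   
▒███▒ ▓░▒█▒▒▒░  ░ ██                   
▒▓▒░▓░ ▓█▓░▒ ▓▓██░ █                   
█▒ ▒ ░▓░▓█▒░▒░  ░▒▓█                   
░ ▓ ▓▓▒░ ▒▓▒█▒░▒░██▒                   
                                       
                                       
                                       


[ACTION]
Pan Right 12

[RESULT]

░▒▒▒ ░░▒                               
█ ▒▓░░░                                
 ▒  ▒░▓                                
▒░█░▓▒▒░                               
█ ░   █                                
░░▒ ▒█░                                
▒▓▓ ▒░░█                               
 ▒▓░ ░▒░                               
█▒▒█▓▒                                 
 █ █ ▒ ▒                               
░██░█▒░                                
  ░░  ░▓                               
▒░  ░ ██                               
 ▓▓██░ █                               
▒░  ░▒▓█                               
█▒░▒░██▒                               
                                       
                                       
                                       


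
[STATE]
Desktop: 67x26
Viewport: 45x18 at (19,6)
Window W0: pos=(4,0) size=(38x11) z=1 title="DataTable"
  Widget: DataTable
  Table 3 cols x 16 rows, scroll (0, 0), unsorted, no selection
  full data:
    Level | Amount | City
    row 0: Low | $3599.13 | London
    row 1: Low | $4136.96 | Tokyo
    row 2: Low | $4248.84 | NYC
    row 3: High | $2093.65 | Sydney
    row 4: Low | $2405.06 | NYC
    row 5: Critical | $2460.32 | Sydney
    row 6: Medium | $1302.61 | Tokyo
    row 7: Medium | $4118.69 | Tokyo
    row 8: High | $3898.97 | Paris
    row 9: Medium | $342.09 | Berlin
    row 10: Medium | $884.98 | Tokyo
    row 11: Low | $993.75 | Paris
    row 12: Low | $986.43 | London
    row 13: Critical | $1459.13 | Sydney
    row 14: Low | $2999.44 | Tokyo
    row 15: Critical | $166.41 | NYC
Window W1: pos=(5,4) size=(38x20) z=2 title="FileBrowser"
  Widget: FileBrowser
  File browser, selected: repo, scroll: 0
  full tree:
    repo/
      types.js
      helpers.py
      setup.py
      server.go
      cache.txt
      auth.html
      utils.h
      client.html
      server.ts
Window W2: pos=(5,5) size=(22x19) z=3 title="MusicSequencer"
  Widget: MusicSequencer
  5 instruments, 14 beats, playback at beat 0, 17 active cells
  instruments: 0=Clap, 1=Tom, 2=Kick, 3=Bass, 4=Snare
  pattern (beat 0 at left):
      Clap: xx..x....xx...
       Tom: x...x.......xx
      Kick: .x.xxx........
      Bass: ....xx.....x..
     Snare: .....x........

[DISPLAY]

er     ┃───────────────┨                     
───────┨               ┃                     
7890123┃               ┃                     
··██···┃               ┃                     
·····██┃               ┃                     
·······┃               ┃                     
····█··┃               ┃                     
·······┃               ┃                     
       ┃               ┃                     
       ┃               ┃                     
       ┃               ┃                     
       ┃               ┃                     
       ┃               ┃                     
       ┃               ┃                     
       ┃               ┃                     
       ┃               ┃                     
       ┃               ┃                     
━━━━━━━┛━━━━━━━━━━━━━━━┛                     


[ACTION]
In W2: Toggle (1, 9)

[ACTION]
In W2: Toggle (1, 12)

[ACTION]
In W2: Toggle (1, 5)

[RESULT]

er     ┃───────────────┨                     
───────┨               ┃                     
7890123┃               ┃                     
··██···┃               ┃                     
··█···█┃               ┃                     
·······┃               ┃                     
····█··┃               ┃                     
·······┃               ┃                     
       ┃               ┃                     
       ┃               ┃                     
       ┃               ┃                     
       ┃               ┃                     
       ┃               ┃                     
       ┃               ┃                     
       ┃               ┃                     
       ┃               ┃                     
       ┃               ┃                     
━━━━━━━┛━━━━━━━━━━━━━━━┛                     


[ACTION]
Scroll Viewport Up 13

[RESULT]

━━━━━━━━━━━━━━━━━━━━━━┓                      
                      ┃                      
──────────────────────┨                      
t  │City              ┃                      
━━━━━━━━━━━━━━━━━━━━━━━┓                     
━━━━━━━┓               ┃                     
er     ┃───────────────┨                     
───────┨               ┃                     
7890123┃               ┃                     
··██···┃               ┃                     
··█···█┃               ┃                     
·······┃               ┃                     
····█··┃               ┃                     
·······┃               ┃                     
       ┃               ┃                     
       ┃               ┃                     
       ┃               ┃                     
       ┃               ┃                     


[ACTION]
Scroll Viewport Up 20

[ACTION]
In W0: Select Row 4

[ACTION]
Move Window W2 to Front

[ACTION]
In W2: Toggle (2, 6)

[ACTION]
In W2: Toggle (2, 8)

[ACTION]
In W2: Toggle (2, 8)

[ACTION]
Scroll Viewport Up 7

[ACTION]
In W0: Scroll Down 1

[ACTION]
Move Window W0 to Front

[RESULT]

━━━━━━━━━━━━━━━━━━━━━━┓                      
                      ┃                      
──────────────────────┨                      
t  │City              ┃                      
───┼──────            ┃┓                     
.96│Tokyo             ┃┃                     
.84│NYC               ┃┨                     
.65│Sydney            ┃┃                     
.06│NYC               ┃┃                     
.32│Sydney            ┃┃                     
━━━━━━━━━━━━━━━━━━━━━━┛┃                     
·······┃               ┃                     
····█··┃               ┃                     
·······┃               ┃                     
       ┃               ┃                     
       ┃               ┃                     
       ┃               ┃                     
       ┃               ┃                     


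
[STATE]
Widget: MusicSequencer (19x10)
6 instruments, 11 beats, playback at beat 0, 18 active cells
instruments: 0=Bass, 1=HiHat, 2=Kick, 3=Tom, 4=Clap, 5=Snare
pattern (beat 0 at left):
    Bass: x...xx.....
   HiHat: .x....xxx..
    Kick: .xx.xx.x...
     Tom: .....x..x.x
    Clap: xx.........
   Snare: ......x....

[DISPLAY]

      ▼1234567890  
  Bass█···██·····  
 HiHat·█····███··  
  Kick·██·██·█···  
   Tom·····█··█·█  
  Clap██·········  
 Snare······█····  
                   
                   
                   


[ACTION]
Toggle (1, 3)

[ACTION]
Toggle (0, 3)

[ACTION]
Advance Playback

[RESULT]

      0▼234567890  
  Bass█··███·····  
 HiHat·█·█··███··  
  Kick·██·██·█···  
   Tom·····█··█·█  
  Clap██·········  
 Snare······█····  
                   
                   
                   


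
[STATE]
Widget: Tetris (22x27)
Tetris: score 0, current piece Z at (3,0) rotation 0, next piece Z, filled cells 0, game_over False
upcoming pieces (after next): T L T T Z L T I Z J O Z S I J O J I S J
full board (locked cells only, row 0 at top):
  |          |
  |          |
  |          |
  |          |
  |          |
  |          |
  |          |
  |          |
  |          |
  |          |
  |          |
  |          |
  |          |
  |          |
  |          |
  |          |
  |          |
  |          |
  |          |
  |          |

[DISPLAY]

   ▓▓     │Next:      
    ▓▓    │▓▓         
          │ ▓▓        
          │           
          │           
          │           
          │Score:     
          │0          
          │           
          │           
          │           
          │           
          │           
          │           
          │           
          │           
          │           
          │           
          │           
          │           
          │           
          │           
          │           
          │           
          │           
          │           
          │           


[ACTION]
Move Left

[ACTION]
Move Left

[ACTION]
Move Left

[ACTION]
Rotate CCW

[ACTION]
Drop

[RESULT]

          │Next:      
 ▓        │▓▓         
▓▓        │ ▓▓        
▓         │           
          │           
          │           
          │Score:     
          │0          
          │           
          │           
          │           
          │           
          │           
          │           
          │           
          │           
          │           
          │           
          │           
          │           
          │           
          │           
          │           
          │           
          │           
          │           
          │           


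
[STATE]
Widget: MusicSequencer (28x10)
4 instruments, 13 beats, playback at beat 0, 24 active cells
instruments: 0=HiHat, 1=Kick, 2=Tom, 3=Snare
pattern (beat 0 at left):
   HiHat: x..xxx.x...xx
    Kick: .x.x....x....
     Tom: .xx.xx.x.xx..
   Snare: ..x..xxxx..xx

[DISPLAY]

      ▼123456789012         
 HiHat█··███·█···██         
  Kick·█·█····█····         
   Tom·██·██·█·██··         
 Snare··█··████··██         
                            
                            
                            
                            
                            


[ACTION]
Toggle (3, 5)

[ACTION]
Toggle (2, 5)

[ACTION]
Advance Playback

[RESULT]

      0▼23456789012         
 HiHat█··███·█···██         
  Kick·█·█····█····         
   Tom·██·█··█·██··         
 Snare··█···███··██         
                            
                            
                            
                            
                            


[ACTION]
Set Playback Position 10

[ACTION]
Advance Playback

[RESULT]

      01234567890▼2         
 HiHat█··███·█···██         
  Kick·█·█····█····         
   Tom·██·█··█·██··         
 Snare··█···███··██         
                            
                            
                            
                            
                            


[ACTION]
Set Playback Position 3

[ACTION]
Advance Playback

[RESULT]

      0123▼56789012         
 HiHat█··███·█···██         
  Kick·█·█····█····         
   Tom·██·█··█·██··         
 Snare··█···███··██         
                            
                            
                            
                            
                            


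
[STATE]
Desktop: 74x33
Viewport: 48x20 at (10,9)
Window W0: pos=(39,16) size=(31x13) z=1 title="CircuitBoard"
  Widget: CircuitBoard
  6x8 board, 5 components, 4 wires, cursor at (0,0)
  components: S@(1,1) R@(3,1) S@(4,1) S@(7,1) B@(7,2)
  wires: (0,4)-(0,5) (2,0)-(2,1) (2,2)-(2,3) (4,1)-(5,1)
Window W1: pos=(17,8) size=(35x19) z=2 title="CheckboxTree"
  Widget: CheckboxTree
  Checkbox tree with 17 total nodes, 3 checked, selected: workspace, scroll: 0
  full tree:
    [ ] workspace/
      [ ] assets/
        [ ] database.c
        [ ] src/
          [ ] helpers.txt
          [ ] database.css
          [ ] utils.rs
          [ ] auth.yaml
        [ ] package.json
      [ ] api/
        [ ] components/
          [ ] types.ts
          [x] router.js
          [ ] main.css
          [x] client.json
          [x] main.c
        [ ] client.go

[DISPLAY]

       ┃ CheckboxTree                    ┃      
       ┠─────────────────────────────────┨      
       ┃>[-] workspace/                  ┃      
       ┃   [ ] assets/                   ┃      
       ┃     [ ] database.c              ┃      
       ┃     [ ] src/                    ┃      
       ┃       [ ] helpers.txt           ┃      
       ┃       [ ] database.css          ┃━━━━━━
       ┃       [ ] utils.rs              ┃d     
       ┃       [ ] auth.yaml             ┃──────
       ┃     [ ] package.json            ┃ 5    
       ┃   [-] api/                      ┃      
       ┃     [-] components/             ┃      
       ┃       [ ] types.ts              ┃      
       ┃       [x] router.js             ┃      
       ┃       [ ] main.css              ┃· ─ · 
       ┃       [x] client.json           ┃      
       ┗━━━━━━━━━━━━━━━━━━━━━━━━━━━━━━━━━┛      
                             ┃                  
                             ┗━━━━━━━━━━━━━━━━━━


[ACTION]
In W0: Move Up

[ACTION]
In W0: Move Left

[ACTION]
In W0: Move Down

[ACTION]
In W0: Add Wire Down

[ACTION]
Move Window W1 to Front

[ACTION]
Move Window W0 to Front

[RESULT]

       ┃ CheckboxTree                    ┃      
       ┠─────────────────────────────────┨      
       ┃>[-] workspace/                  ┃      
       ┃   [ ] assets/                   ┃      
       ┃     [ ] database.c              ┃      
       ┃     [ ] src/                    ┃      
       ┃       [ ] helpers.txt           ┃      
       ┃       [ ] database.c┏━━━━━━━━━━━━━━━━━━
       ┃       [ ] utils.rs  ┃ CircuitBoard     
       ┃       [ ] auth.yaml ┠──────────────────
       ┃     [ ] package.json┃   0 1 2 3 4 5    
       ┃   [-] api/          ┃0                 
       ┃     [-] components/ ┃                  
       ┃       [ ] types.ts  ┃1  [.]  S         
       ┃       [x] router.js ┃    │             
       ┃       [ ] main.css  ┃2   · ─ ·   · ─ · 
       ┃       [x] client.jso┃                  
       ┗━━━━━━━━━━━━━━━━━━━━━┃3       R         
                             ┃                  
                             ┗━━━━━━━━━━━━━━━━━━


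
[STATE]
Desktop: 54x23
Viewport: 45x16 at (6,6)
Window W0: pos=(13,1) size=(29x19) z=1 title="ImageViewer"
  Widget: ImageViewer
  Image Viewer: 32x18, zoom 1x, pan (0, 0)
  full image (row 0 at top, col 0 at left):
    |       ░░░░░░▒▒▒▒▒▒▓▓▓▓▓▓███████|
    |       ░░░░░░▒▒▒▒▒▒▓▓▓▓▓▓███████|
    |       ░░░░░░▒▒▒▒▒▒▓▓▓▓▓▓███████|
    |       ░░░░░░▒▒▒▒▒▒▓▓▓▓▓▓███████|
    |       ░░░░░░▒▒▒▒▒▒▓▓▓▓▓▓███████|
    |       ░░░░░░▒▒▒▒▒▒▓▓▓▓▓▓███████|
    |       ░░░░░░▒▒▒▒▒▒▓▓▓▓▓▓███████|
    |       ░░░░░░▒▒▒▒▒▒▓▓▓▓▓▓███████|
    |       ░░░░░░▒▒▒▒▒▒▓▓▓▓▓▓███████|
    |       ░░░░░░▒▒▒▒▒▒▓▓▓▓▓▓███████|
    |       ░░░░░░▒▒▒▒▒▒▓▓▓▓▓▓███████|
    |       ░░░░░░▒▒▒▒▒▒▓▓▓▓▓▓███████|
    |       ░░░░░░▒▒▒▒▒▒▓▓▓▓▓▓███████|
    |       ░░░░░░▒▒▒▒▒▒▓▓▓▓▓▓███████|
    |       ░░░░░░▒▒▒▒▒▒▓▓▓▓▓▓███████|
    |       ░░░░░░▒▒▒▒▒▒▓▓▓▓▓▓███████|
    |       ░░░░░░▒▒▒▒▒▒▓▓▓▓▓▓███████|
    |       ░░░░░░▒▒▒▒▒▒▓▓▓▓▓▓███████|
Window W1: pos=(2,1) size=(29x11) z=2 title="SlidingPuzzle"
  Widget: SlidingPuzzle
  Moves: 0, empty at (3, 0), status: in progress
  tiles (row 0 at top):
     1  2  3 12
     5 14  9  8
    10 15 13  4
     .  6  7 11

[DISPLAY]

──┼────┼────┼────┤      ┃▒▒▓▓▓▓▓▓██┃         
5 │ 14 │  9 │  8 │      ┃▒▒▓▓▓▓▓▓██┃         
──┼────┼────┼────┤      ┃▒▒▓▓▓▓▓▓██┃         
0 │ 15 │ 13 │  4 │      ┃▒▒▓▓▓▓▓▓██┃         
──┼────┼────┼────┤      ┃▒▒▓▓▓▓▓▓██┃         
━━━━━━━━━━━━━━━━━━━━━━━━┛▒▒▓▓▓▓▓▓██┃         
       ┃       ░░░░░░▒▒▒▒▒▒▓▓▓▓▓▓██┃         
       ┃       ░░░░░░▒▒▒▒▒▒▓▓▓▓▓▓██┃         
       ┃       ░░░░░░▒▒▒▒▒▒▓▓▓▓▓▓██┃         
       ┃       ░░░░░░▒▒▒▒▒▒▓▓▓▓▓▓██┃         
       ┃       ░░░░░░▒▒▒▒▒▒▓▓▓▓▓▓██┃         
       ┃       ░░░░░░▒▒▒▒▒▒▓▓▓▓▓▓██┃         
       ┃       ░░░░░░▒▒▒▒▒▒▓▓▓▓▓▓██┃         
       ┗━━━━━━━━━━━━━━━━━━━━━━━━━━━┛         
                                             
                                             


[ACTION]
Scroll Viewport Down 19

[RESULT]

5 │ 14 │  9 │  8 │      ┃▒▒▓▓▓▓▓▓██┃         
──┼────┼────┼────┤      ┃▒▒▓▓▓▓▓▓██┃         
0 │ 15 │ 13 │  4 │      ┃▒▒▓▓▓▓▓▓██┃         
──┼────┼────┼────┤      ┃▒▒▓▓▓▓▓▓██┃         
━━━━━━━━━━━━━━━━━━━━━━━━┛▒▒▓▓▓▓▓▓██┃         
       ┃       ░░░░░░▒▒▒▒▒▒▓▓▓▓▓▓██┃         
       ┃       ░░░░░░▒▒▒▒▒▒▓▓▓▓▓▓██┃         
       ┃       ░░░░░░▒▒▒▒▒▒▓▓▓▓▓▓██┃         
       ┃       ░░░░░░▒▒▒▒▒▒▓▓▓▓▓▓██┃         
       ┃       ░░░░░░▒▒▒▒▒▒▓▓▓▓▓▓██┃         
       ┃       ░░░░░░▒▒▒▒▒▒▓▓▓▓▓▓██┃         
       ┃       ░░░░░░▒▒▒▒▒▒▓▓▓▓▓▓██┃         
       ┗━━━━━━━━━━━━━━━━━━━━━━━━━━━┛         
                                             
                                             
                                             


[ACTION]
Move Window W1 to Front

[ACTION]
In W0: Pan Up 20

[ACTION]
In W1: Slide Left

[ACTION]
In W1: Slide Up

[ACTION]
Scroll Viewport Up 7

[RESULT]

                                             
━━━━━━━━━━━━━━━━━━━━━━━━┓━━━━━━━━━━┓         
idingPuzzle             ┃          ┃         
────────────────────────┨──────────┨         
──┬────┬────┬────┐      ┃▒▒▓▓▓▓▓▓██┃         
1 │  2 │  3 │ 12 │      ┃▒▒▓▓▓▓▓▓██┃         
──┼────┼────┼────┤      ┃▒▒▓▓▓▓▓▓██┃         
5 │ 14 │  9 │  8 │      ┃▒▒▓▓▓▓▓▓██┃         
──┼────┼────┼────┤      ┃▒▒▓▓▓▓▓▓██┃         
0 │ 15 │ 13 │  4 │      ┃▒▒▓▓▓▓▓▓██┃         
──┼────┼────┼────┤      ┃▒▒▓▓▓▓▓▓██┃         
━━━━━━━━━━━━━━━━━━━━━━━━┛▒▒▓▓▓▓▓▓██┃         
       ┃       ░░░░░░▒▒▒▒▒▒▓▓▓▓▓▓██┃         
       ┃       ░░░░░░▒▒▒▒▒▒▓▓▓▓▓▓██┃         
       ┃       ░░░░░░▒▒▒▒▒▒▓▓▓▓▓▓██┃         
       ┃       ░░░░░░▒▒▒▒▒▒▓▓▓▓▓▓██┃         
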